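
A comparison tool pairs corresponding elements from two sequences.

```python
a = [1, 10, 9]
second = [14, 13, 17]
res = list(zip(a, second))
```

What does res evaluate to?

Step 1: zip pairs elements at same index:
  Index 0: (1, 14)
  Index 1: (10, 13)
  Index 2: (9, 17)
Therefore res = [(1, 14), (10, 13), (9, 17)].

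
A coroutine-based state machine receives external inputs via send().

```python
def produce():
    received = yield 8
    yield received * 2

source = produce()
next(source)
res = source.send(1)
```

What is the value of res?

Step 1: next(source) advances to first yield, producing 8.
Step 2: send(1) resumes, received = 1.
Step 3: yield received * 2 = 1 * 2 = 2.
Therefore res = 2.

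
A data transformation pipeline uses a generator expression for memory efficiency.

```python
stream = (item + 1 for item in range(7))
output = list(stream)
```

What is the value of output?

Step 1: For each item in range(7), compute item+1:
  item=0: 0+1 = 1
  item=1: 1+1 = 2
  item=2: 2+1 = 3
  item=3: 3+1 = 4
  item=4: 4+1 = 5
  item=5: 5+1 = 6
  item=6: 6+1 = 7
Therefore output = [1, 2, 3, 4, 5, 6, 7].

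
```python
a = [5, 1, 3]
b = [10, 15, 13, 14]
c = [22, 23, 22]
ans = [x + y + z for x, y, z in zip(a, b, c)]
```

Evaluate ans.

Step 1: zip three lists (truncates to shortest, len=3):
  5 + 10 + 22 = 37
  1 + 15 + 23 = 39
  3 + 13 + 22 = 38
Therefore ans = [37, 39, 38].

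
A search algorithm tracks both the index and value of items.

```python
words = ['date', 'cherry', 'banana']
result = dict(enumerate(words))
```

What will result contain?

Step 1: enumerate pairs indices with words:
  0 -> 'date'
  1 -> 'cherry'
  2 -> 'banana'
Therefore result = {0: 'date', 1: 'cherry', 2: 'banana'}.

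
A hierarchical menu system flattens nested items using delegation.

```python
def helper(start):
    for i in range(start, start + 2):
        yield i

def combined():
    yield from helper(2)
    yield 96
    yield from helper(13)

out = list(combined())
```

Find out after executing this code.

Step 1: combined() delegates to helper(2):
  yield 2
  yield 3
Step 2: yield 96
Step 3: Delegates to helper(13):
  yield 13
  yield 14
Therefore out = [2, 3, 96, 13, 14].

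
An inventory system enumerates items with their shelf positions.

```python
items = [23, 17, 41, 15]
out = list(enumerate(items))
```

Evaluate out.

Step 1: enumerate pairs each element with its index:
  (0, 23)
  (1, 17)
  (2, 41)
  (3, 15)
Therefore out = [(0, 23), (1, 17), (2, 41), (3, 15)].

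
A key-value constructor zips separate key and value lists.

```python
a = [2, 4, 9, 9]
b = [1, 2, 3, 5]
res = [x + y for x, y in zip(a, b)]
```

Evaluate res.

Step 1: Add corresponding elements:
  2 + 1 = 3
  4 + 2 = 6
  9 + 3 = 12
  9 + 5 = 14
Therefore res = [3, 6, 12, 14].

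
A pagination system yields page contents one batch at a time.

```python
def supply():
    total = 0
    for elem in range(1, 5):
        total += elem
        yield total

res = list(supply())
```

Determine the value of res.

Step 1: Generator accumulates running sum:
  elem=1: total = 1, yield 1
  elem=2: total = 3, yield 3
  elem=3: total = 6, yield 6
  elem=4: total = 10, yield 10
Therefore res = [1, 3, 6, 10].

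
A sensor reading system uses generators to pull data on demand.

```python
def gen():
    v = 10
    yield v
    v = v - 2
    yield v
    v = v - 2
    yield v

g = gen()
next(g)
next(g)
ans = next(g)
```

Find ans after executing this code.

Step 1: Trace through generator execution:
  Yield 1: v starts at 10, yield 10
  Yield 2: v = 10 - 2 = 8, yield 8
  Yield 3: v = 8 - 2 = 6, yield 6
Step 2: First next() gets 10, second next() gets the second value, third next() yields 6.
Therefore ans = 6.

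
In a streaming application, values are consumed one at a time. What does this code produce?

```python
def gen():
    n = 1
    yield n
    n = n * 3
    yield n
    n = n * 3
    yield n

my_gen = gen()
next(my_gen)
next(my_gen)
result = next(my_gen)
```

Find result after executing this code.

Step 1: Trace through generator execution:
  Yield 1: n starts at 1, yield 1
  Yield 2: n = 1 * 3 = 3, yield 3
  Yield 3: n = 3 * 3 = 9, yield 9
Step 2: First next() gets 1, second next() gets the second value, third next() yields 9.
Therefore result = 9.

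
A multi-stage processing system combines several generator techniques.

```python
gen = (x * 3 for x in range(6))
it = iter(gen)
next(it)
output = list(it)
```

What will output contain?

Step 1: Generator produces [0, 3, 6, 9, 12, 15].
Step 2: next(it) consumes first element (0).
Step 3: list(it) collects remaining: [3, 6, 9, 12, 15].
Therefore output = [3, 6, 9, 12, 15].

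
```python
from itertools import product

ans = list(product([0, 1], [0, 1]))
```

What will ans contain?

Step 1: product([0, 1], [0, 1]) gives all pairs:
  (0, 0)
  (0, 1)
  (1, 0)
  (1, 1)
Therefore ans = [(0, 0), (0, 1), (1, 0), (1, 1)].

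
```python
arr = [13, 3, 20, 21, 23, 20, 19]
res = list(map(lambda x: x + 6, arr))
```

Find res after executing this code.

Step 1: Apply lambda x: x + 6 to each element:
  13 -> 19
  3 -> 9
  20 -> 26
  21 -> 27
  23 -> 29
  20 -> 26
  19 -> 25
Therefore res = [19, 9, 26, 27, 29, 26, 25].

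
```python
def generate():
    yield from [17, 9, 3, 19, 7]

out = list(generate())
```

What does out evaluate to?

Step 1: yield from delegates to the iterable, yielding each element.
Step 2: Collected values: [17, 9, 3, 19, 7].
Therefore out = [17, 9, 3, 19, 7].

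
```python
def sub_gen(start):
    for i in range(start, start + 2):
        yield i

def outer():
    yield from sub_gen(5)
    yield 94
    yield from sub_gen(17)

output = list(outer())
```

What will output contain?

Step 1: outer() delegates to sub_gen(5):
  yield 5
  yield 6
Step 2: yield 94
Step 3: Delegates to sub_gen(17):
  yield 17
  yield 18
Therefore output = [5, 6, 94, 17, 18].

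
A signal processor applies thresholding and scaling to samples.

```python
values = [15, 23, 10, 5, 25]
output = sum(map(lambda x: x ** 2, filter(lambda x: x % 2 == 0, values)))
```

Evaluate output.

Step 1: Filter even numbers from [15, 23, 10, 5, 25]: [10]
Step 2: Square each: [100]
Step 3: Sum = 100.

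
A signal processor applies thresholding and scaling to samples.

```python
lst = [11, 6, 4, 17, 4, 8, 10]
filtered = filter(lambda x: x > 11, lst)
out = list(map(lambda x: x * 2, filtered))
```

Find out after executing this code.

Step 1: Filter lst for elements > 11:
  11: removed
  6: removed
  4: removed
  17: kept
  4: removed
  8: removed
  10: removed
Step 2: Map x * 2 on filtered [17]:
  17 -> 34
Therefore out = [34].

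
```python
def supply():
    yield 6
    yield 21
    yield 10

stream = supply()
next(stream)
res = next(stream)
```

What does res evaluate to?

Step 1: supply() creates a generator.
Step 2: next(stream) yields 6 (consumed and discarded).
Step 3: next(stream) yields 21, assigned to res.
Therefore res = 21.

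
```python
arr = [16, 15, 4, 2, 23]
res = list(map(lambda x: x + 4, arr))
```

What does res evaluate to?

Step 1: Apply lambda x: x + 4 to each element:
  16 -> 20
  15 -> 19
  4 -> 8
  2 -> 6
  23 -> 27
Therefore res = [20, 19, 8, 6, 27].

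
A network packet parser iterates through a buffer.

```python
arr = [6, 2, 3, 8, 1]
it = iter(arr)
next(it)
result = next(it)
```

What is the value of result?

Step 1: Create iterator over [6, 2, 3, 8, 1].
Step 2: next() consumes 6.
Step 3: next() returns 2.
Therefore result = 2.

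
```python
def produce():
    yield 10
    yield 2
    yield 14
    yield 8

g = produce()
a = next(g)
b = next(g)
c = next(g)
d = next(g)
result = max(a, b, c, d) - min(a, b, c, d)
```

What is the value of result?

Step 1: Create generator and consume all values:
  a = next(g) = 10
  b = next(g) = 2
  c = next(g) = 14
  d = next(g) = 8
Step 2: max = 14, min = 2, result = 14 - 2 = 12.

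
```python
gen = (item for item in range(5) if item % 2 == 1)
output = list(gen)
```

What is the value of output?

Step 1: Filter range(5) keeping only odd values:
  item=0: even, excluded
  item=1: odd, included
  item=2: even, excluded
  item=3: odd, included
  item=4: even, excluded
Therefore output = [1, 3].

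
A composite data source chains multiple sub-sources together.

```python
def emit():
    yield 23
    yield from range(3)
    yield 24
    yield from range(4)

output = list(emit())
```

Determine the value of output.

Step 1: Trace yields in order:
  yield 23
  yield 0
  yield 1
  yield 2
  yield 24
  yield 0
  yield 1
  yield 2
  yield 3
Therefore output = [23, 0, 1, 2, 24, 0, 1, 2, 3].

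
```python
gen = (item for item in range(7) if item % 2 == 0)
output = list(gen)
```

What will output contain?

Step 1: Filter range(7) keeping only even values:
  item=0: even, included
  item=1: odd, excluded
  item=2: even, included
  item=3: odd, excluded
  item=4: even, included
  item=5: odd, excluded
  item=6: even, included
Therefore output = [0, 2, 4, 6].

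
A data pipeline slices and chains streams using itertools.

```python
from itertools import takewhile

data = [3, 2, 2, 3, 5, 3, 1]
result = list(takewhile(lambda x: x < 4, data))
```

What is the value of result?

Step 1: takewhile stops at first element >= 4:
  3 < 4: take
  2 < 4: take
  2 < 4: take
  3 < 4: take
  5 >= 4: stop
Therefore result = [3, 2, 2, 3].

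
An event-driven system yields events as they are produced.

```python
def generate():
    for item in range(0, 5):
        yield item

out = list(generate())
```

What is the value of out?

Step 1: The generator yields each value from range(0, 5).
Step 2: list() consumes all yields: [0, 1, 2, 3, 4].
Therefore out = [0, 1, 2, 3, 4].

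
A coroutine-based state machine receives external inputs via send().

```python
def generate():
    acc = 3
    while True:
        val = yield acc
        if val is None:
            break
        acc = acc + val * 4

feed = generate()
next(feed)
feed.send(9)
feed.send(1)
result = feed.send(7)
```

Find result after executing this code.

Step 1: next() -> yield acc=3.
Step 2: send(9) -> val=9, acc = 3 + 9*4 = 39, yield 39.
Step 3: send(1) -> val=1, acc = 39 + 1*4 = 43, yield 43.
Step 4: send(7) -> val=7, acc = 43 + 7*4 = 71, yield 71.
Therefore result = 71.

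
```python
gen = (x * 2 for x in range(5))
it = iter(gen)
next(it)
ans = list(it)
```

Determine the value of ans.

Step 1: Generator produces [0, 2, 4, 6, 8].
Step 2: next(it) consumes first element (0).
Step 3: list(it) collects remaining: [2, 4, 6, 8].
Therefore ans = [2, 4, 6, 8].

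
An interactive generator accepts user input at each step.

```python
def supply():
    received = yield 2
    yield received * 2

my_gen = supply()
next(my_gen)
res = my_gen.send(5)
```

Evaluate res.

Step 1: next(my_gen) advances to first yield, producing 2.
Step 2: send(5) resumes, received = 5.
Step 3: yield received * 2 = 5 * 2 = 10.
Therefore res = 10.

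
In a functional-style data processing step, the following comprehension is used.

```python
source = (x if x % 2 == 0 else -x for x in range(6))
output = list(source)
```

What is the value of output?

Step 1: For each x in range(6), yield x if even, else -x:
  x=0: even, yield 0
  x=1: odd, yield -1
  x=2: even, yield 2
  x=3: odd, yield -3
  x=4: even, yield 4
  x=5: odd, yield -5
Therefore output = [0, -1, 2, -3, 4, -5].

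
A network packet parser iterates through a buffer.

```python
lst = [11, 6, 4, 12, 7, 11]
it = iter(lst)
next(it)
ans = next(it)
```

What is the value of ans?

Step 1: Create iterator over [11, 6, 4, 12, 7, 11].
Step 2: next() consumes 11.
Step 3: next() returns 6.
Therefore ans = 6.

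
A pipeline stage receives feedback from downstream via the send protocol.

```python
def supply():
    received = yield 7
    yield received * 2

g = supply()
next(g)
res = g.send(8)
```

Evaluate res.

Step 1: next(g) advances to first yield, producing 7.
Step 2: send(8) resumes, received = 8.
Step 3: yield received * 2 = 8 * 2 = 16.
Therefore res = 16.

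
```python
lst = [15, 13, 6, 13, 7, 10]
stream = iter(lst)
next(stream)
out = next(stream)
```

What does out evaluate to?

Step 1: Create iterator over [15, 13, 6, 13, 7, 10].
Step 2: next() consumes 15.
Step 3: next() returns 13.
Therefore out = 13.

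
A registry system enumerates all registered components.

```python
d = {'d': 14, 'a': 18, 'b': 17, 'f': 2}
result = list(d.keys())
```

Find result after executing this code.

Step 1: d.keys() returns the dictionary keys in insertion order.
Therefore result = ['d', 'a', 'b', 'f'].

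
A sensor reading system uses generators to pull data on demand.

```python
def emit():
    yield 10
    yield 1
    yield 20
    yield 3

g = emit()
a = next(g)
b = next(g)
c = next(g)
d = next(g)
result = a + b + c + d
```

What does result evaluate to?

Step 1: Create generator and consume all values:
  a = next(g) = 10
  b = next(g) = 1
  c = next(g) = 20
  d = next(g) = 3
Step 2: result = 10 + 1 + 20 + 3 = 34.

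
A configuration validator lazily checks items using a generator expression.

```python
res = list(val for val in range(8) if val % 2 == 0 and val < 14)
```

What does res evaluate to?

Step 1: Filter range(8) where val % 2 == 0 and val < 14:
  val=0: both conditions met, included
  val=1: excluded (1 % 2 != 0)
  val=2: both conditions met, included
  val=3: excluded (3 % 2 != 0)
  val=4: both conditions met, included
  val=5: excluded (5 % 2 != 0)
  val=6: both conditions met, included
  val=7: excluded (7 % 2 != 0)
Therefore res = [0, 2, 4, 6].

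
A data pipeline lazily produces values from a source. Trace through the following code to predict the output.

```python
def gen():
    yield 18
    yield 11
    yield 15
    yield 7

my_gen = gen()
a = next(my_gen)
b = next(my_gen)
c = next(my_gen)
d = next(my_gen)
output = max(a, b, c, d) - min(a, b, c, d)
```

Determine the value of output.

Step 1: Create generator and consume all values:
  a = next(my_gen) = 18
  b = next(my_gen) = 11
  c = next(my_gen) = 15
  d = next(my_gen) = 7
Step 2: max = 18, min = 7, output = 18 - 7 = 11.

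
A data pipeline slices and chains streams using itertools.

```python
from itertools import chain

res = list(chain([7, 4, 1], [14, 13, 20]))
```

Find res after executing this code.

Step 1: chain() concatenates iterables: [7, 4, 1] + [14, 13, 20].
Therefore res = [7, 4, 1, 14, 13, 20].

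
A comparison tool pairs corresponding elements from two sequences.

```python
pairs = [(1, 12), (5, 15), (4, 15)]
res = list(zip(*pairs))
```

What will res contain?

Step 1: zip(*pairs) transposes: unzips [(1, 12), (5, 15), (4, 15)] into separate sequences.
Step 2: First elements: (1, 5, 4), second elements: (12, 15, 15).
Therefore res = [(1, 5, 4), (12, 15, 15)].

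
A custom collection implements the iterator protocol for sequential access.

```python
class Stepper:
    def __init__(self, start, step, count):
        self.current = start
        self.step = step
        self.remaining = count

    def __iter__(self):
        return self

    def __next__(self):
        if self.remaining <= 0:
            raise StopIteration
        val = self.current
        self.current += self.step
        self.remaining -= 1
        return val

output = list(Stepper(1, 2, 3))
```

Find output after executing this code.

Step 1: Stepper starts at 1, increments by 2, for 3 steps:
  Yield 1, then current += 2
  Yield 3, then current += 2
  Yield 5, then current += 2
Therefore output = [1, 3, 5].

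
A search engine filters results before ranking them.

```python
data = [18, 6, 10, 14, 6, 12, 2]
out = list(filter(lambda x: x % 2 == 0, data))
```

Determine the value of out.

Step 1: Filter elements divisible by 2:
  18 % 2 = 0: kept
  6 % 2 = 0: kept
  10 % 2 = 0: kept
  14 % 2 = 0: kept
  6 % 2 = 0: kept
  12 % 2 = 0: kept
  2 % 2 = 0: kept
Therefore out = [18, 6, 10, 14, 6, 12, 2].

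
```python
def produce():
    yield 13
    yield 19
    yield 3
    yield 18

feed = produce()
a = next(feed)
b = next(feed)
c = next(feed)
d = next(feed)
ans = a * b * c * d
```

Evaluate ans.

Step 1: Create generator and consume all values:
  a = next(feed) = 13
  b = next(feed) = 19
  c = next(feed) = 3
  d = next(feed) = 18
Step 2: ans = 13 * 19 * 3 * 18 = 13338.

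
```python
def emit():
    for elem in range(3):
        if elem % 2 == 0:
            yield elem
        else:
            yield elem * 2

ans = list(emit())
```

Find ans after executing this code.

Step 1: For each elem in range(3), yield elem if even, else elem*2:
  elem=0 (even): yield 0
  elem=1 (odd): yield 1*2 = 2
  elem=2 (even): yield 2
Therefore ans = [0, 2, 2].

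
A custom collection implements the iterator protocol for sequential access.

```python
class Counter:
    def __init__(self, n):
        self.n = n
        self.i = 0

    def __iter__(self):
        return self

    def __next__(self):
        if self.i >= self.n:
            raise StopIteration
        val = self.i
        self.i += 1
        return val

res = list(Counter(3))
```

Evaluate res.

Step 1: Counter(3) creates an iterator counting 0 to 2.
Step 2: list() consumes all values: [0, 1, 2].
Therefore res = [0, 1, 2].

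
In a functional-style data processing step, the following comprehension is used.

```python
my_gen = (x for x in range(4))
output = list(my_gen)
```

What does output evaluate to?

Step 1: Generator expression iterates range(4): [0, 1, 2, 3].
Step 2: list() collects all values.
Therefore output = [0, 1, 2, 3].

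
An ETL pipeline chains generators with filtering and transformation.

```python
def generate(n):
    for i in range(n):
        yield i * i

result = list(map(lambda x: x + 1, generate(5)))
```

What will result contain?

Step 1: generate(5) yields squares: [0, 1, 4, 9, 16].
Step 2: map adds 1 to each: [1, 2, 5, 10, 17].
Therefore result = [1, 2, 5, 10, 17].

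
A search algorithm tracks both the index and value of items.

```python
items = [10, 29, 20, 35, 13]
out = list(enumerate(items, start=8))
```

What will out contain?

Step 1: enumerate with start=8:
  (8, 10)
  (9, 29)
  (10, 20)
  (11, 35)
  (12, 13)
Therefore out = [(8, 10), (9, 29), (10, 20), (11, 35), (12, 13)].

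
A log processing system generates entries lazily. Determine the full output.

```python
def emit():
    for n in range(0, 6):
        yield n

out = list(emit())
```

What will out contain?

Step 1: The generator yields each value from range(0, 6).
Step 2: list() consumes all yields: [0, 1, 2, 3, 4, 5].
Therefore out = [0, 1, 2, 3, 4, 5].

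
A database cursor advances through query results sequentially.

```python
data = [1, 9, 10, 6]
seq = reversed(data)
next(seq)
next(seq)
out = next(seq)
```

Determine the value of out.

Step 1: reversed([1, 9, 10, 6]) gives iterator: [6, 10, 9, 1].
Step 2: First next() = 6, second next() = 10.
Step 3: Third next() = 9.
Therefore out = 9.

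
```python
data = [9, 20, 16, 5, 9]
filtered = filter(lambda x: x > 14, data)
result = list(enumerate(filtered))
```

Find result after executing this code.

Step 1: Filter [9, 20, 16, 5, 9] for > 14: [20, 16].
Step 2: enumerate re-indexes from 0: [(0, 20), (1, 16)].
Therefore result = [(0, 20), (1, 16)].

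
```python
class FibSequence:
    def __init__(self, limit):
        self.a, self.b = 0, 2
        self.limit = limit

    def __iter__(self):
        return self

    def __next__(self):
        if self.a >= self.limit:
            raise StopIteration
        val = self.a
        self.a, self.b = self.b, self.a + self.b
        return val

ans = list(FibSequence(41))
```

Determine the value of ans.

Step 1: Fibonacci-like sequence (a=0, b=2) until >= 41:
  Yield 0, then a,b = 2,2
  Yield 2, then a,b = 2,4
  Yield 2, then a,b = 4,6
  Yield 4, then a,b = 6,10
  Yield 6, then a,b = 10,16
  Yield 10, then a,b = 16,26
  Yield 16, then a,b = 26,42
  Yield 26, then a,b = 42,68
Step 2: 42 >= 41, stop.
Therefore ans = [0, 2, 2, 4, 6, 10, 16, 26].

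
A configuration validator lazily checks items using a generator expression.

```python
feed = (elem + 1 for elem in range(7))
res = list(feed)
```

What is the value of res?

Step 1: For each elem in range(7), compute elem+1:
  elem=0: 0+1 = 1
  elem=1: 1+1 = 2
  elem=2: 2+1 = 3
  elem=3: 3+1 = 4
  elem=4: 4+1 = 5
  elem=5: 5+1 = 6
  elem=6: 6+1 = 7
Therefore res = [1, 2, 3, 4, 5, 6, 7].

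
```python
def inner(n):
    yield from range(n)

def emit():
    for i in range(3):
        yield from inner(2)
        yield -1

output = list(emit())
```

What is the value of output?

Step 1: For each i in range(3):
  i=0: yield from inner(2) -> [0, 1], then yield -1
  i=1: yield from inner(2) -> [0, 1], then yield -1
  i=2: yield from inner(2) -> [0, 1], then yield -1
Therefore output = [0, 1, -1, 0, 1, -1, 0, 1, -1].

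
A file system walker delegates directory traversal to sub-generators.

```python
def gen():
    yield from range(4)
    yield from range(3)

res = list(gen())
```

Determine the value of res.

Step 1: Trace yields in order:
  yield 0
  yield 1
  yield 2
  yield 3
  yield 0
  yield 1
  yield 2
Therefore res = [0, 1, 2, 3, 0, 1, 2].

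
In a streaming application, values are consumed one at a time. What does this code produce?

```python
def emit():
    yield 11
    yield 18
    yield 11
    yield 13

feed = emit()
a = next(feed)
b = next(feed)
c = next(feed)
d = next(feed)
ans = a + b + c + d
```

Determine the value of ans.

Step 1: Create generator and consume all values:
  a = next(feed) = 11
  b = next(feed) = 18
  c = next(feed) = 11
  d = next(feed) = 13
Step 2: ans = 11 + 18 + 11 + 13 = 53.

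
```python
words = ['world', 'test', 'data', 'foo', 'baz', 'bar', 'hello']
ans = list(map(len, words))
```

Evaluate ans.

Step 1: Map len() to each word:
  'world' -> 5
  'test' -> 4
  'data' -> 4
  'foo' -> 3
  'baz' -> 3
  'bar' -> 3
  'hello' -> 5
Therefore ans = [5, 4, 4, 3, 3, 3, 5].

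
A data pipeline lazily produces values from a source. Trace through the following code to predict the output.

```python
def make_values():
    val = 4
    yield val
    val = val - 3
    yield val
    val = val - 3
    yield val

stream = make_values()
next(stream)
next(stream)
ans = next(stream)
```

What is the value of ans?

Step 1: Trace through generator execution:
  Yield 1: val starts at 4, yield 4
  Yield 2: val = 4 - 3 = 1, yield 1
  Yield 3: val = 1 - 3 = -2, yield -2
Step 2: First next() gets 4, second next() gets the second value, third next() yields -2.
Therefore ans = -2.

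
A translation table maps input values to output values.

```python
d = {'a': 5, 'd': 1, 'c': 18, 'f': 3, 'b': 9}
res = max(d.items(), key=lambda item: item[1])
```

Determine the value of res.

Step 1: Find item with maximum value:
  ('a', 5)
  ('d', 1)
  ('c', 18)
  ('f', 3)
  ('b', 9)
Step 2: Maximum value is 18 at key 'c'.
Therefore res = ('c', 18).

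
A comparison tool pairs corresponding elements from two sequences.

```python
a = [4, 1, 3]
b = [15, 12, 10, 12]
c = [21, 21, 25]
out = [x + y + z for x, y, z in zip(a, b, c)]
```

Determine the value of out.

Step 1: zip three lists (truncates to shortest, len=3):
  4 + 15 + 21 = 40
  1 + 12 + 21 = 34
  3 + 10 + 25 = 38
Therefore out = [40, 34, 38].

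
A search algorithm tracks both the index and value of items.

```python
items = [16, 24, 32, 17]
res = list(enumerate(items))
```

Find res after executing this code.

Step 1: enumerate pairs each element with its index:
  (0, 16)
  (1, 24)
  (2, 32)
  (3, 17)
Therefore res = [(0, 16), (1, 24), (2, 32), (3, 17)].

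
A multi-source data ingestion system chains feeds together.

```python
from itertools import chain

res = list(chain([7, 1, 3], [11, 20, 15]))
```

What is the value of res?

Step 1: chain() concatenates iterables: [7, 1, 3] + [11, 20, 15].
Therefore res = [7, 1, 3, 11, 20, 15].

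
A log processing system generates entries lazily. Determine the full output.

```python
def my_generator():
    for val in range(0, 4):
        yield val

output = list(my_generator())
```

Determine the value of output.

Step 1: The generator yields each value from range(0, 4).
Step 2: list() consumes all yields: [0, 1, 2, 3].
Therefore output = [0, 1, 2, 3].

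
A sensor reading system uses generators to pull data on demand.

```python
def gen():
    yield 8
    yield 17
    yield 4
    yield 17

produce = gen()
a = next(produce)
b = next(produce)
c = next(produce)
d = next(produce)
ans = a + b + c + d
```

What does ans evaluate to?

Step 1: Create generator and consume all values:
  a = next(produce) = 8
  b = next(produce) = 17
  c = next(produce) = 4
  d = next(produce) = 17
Step 2: ans = 8 + 17 + 4 + 17 = 46.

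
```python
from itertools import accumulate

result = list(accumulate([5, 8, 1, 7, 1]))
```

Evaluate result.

Step 1: accumulate computes running sums:
  + 5 = 5
  + 8 = 13
  + 1 = 14
  + 7 = 21
  + 1 = 22
Therefore result = [5, 13, 14, 21, 22].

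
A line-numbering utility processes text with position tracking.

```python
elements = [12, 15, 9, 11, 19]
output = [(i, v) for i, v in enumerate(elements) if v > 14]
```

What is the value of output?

Step 1: Filter enumerate([12, 15, 9, 11, 19]) keeping v > 14:
  (0, 12): 12 <= 14, excluded
  (1, 15): 15 > 14, included
  (2, 9): 9 <= 14, excluded
  (3, 11): 11 <= 14, excluded
  (4, 19): 19 > 14, included
Therefore output = [(1, 15), (4, 19)].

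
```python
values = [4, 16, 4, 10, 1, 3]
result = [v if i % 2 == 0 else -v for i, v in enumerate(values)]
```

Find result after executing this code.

Step 1: For each (i, v), keep v if i is even, negate if odd:
  i=0 (even): keep 4
  i=1 (odd): negate to -16
  i=2 (even): keep 4
  i=3 (odd): negate to -10
  i=4 (even): keep 1
  i=5 (odd): negate to -3
Therefore result = [4, -16, 4, -10, 1, -3].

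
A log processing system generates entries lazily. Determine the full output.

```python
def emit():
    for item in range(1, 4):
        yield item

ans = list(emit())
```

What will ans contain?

Step 1: The generator yields each value from range(1, 4).
Step 2: list() consumes all yields: [1, 2, 3].
Therefore ans = [1, 2, 3].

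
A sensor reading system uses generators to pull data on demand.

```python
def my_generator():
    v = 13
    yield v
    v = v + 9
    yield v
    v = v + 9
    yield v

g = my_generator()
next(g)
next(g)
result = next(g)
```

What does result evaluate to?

Step 1: Trace through generator execution:
  Yield 1: v starts at 13, yield 13
  Yield 2: v = 13 + 9 = 22, yield 22
  Yield 3: v = 22 + 9 = 31, yield 31
Step 2: First next() gets 13, second next() gets the second value, third next() yields 31.
Therefore result = 31.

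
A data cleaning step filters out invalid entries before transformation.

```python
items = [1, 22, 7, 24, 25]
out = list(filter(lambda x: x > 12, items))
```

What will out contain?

Step 1: Filter elements > 12:
  1: removed
  22: kept
  7: removed
  24: kept
  25: kept
Therefore out = [22, 24, 25].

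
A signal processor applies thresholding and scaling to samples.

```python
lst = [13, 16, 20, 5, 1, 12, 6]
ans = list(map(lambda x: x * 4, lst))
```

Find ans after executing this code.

Step 1: Apply lambda x: x * 4 to each element:
  13 -> 52
  16 -> 64
  20 -> 80
  5 -> 20
  1 -> 4
  12 -> 48
  6 -> 24
Therefore ans = [52, 64, 80, 20, 4, 48, 24].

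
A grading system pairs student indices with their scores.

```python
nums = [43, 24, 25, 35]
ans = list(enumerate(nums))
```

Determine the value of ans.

Step 1: enumerate pairs each element with its index:
  (0, 43)
  (1, 24)
  (2, 25)
  (3, 35)
Therefore ans = [(0, 43), (1, 24), (2, 25), (3, 35)].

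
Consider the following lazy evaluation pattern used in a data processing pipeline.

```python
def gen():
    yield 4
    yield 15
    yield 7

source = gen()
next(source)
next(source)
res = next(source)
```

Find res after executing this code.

Step 1: gen() creates a generator.
Step 2: next(source) yields 4 (consumed and discarded).
Step 3: next(source) yields 15 (consumed and discarded).
Step 4: next(source) yields 7, assigned to res.
Therefore res = 7.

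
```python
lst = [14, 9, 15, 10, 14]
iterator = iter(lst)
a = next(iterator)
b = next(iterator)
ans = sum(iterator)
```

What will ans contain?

Step 1: Create iterator over [14, 9, 15, 10, 14].
Step 2: a = next() = 14, b = next() = 9.
Step 3: sum() of remaining [15, 10, 14] = 39.
Therefore ans = 39.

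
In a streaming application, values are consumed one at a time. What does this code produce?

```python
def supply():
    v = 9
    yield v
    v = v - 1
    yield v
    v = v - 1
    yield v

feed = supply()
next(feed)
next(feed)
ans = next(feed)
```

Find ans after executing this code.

Step 1: Trace through generator execution:
  Yield 1: v starts at 9, yield 9
  Yield 2: v = 9 - 1 = 8, yield 8
  Yield 3: v = 8 - 1 = 7, yield 7
Step 2: First next() gets 9, second next() gets the second value, third next() yields 7.
Therefore ans = 7.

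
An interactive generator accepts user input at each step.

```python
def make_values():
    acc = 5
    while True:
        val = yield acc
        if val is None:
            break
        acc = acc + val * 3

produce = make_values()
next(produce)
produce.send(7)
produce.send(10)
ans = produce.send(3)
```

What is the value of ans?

Step 1: next() -> yield acc=5.
Step 2: send(7) -> val=7, acc = 5 + 7*3 = 26, yield 26.
Step 3: send(10) -> val=10, acc = 26 + 10*3 = 56, yield 56.
Step 4: send(3) -> val=3, acc = 56 + 3*3 = 65, yield 65.
Therefore ans = 65.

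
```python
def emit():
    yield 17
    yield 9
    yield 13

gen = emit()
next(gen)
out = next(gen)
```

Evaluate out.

Step 1: emit() creates a generator.
Step 2: next(gen) yields 17 (consumed and discarded).
Step 3: next(gen) yields 9, assigned to out.
Therefore out = 9.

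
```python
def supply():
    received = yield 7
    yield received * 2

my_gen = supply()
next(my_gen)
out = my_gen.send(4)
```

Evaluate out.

Step 1: next(my_gen) advances to first yield, producing 7.
Step 2: send(4) resumes, received = 4.
Step 3: yield received * 2 = 4 * 2 = 8.
Therefore out = 8.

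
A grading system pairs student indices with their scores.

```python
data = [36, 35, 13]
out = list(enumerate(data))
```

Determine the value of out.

Step 1: enumerate pairs each element with its index:
  (0, 36)
  (1, 35)
  (2, 13)
Therefore out = [(0, 36), (1, 35), (2, 13)].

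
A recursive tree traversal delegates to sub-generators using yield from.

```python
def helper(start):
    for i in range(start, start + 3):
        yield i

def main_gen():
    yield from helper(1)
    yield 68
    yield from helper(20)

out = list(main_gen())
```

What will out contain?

Step 1: main_gen() delegates to helper(1):
  yield 1
  yield 2
  yield 3
Step 2: yield 68
Step 3: Delegates to helper(20):
  yield 20
  yield 21
  yield 22
Therefore out = [1, 2, 3, 68, 20, 21, 22].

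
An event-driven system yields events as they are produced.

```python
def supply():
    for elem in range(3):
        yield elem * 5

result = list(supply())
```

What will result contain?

Step 1: For each elem in range(3), yield elem * 5:
  elem=0: yield 0 * 5 = 0
  elem=1: yield 1 * 5 = 5
  elem=2: yield 2 * 5 = 10
Therefore result = [0, 5, 10].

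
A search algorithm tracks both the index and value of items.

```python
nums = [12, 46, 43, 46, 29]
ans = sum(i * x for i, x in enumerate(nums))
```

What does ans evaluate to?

Step 1: Compute i * x for each (i, x) in enumerate([12, 46, 43, 46, 29]):
  i=0, x=12: 0*12 = 0
  i=1, x=46: 1*46 = 46
  i=2, x=43: 2*43 = 86
  i=3, x=46: 3*46 = 138
  i=4, x=29: 4*29 = 116
Step 2: sum = 0 + 46 + 86 + 138 + 116 = 386.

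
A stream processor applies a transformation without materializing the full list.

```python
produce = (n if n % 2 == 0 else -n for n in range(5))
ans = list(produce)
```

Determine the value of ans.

Step 1: For each n in range(5), yield n if even, else -n:
  n=0: even, yield 0
  n=1: odd, yield -1
  n=2: even, yield 2
  n=3: odd, yield -3
  n=4: even, yield 4
Therefore ans = [0, -1, 2, -3, 4].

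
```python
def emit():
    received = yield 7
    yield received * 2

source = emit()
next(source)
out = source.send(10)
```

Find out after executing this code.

Step 1: next(source) advances to first yield, producing 7.
Step 2: send(10) resumes, received = 10.
Step 3: yield received * 2 = 10 * 2 = 20.
Therefore out = 20.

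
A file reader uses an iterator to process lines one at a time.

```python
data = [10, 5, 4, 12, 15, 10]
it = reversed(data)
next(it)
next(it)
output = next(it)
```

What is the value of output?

Step 1: reversed([10, 5, 4, 12, 15, 10]) gives iterator: [10, 15, 12, 4, 5, 10].
Step 2: First next() = 10, second next() = 15.
Step 3: Third next() = 12.
Therefore output = 12.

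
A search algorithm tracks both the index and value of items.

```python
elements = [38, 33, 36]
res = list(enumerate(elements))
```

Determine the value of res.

Step 1: enumerate pairs each element with its index:
  (0, 38)
  (1, 33)
  (2, 36)
Therefore res = [(0, 38), (1, 33), (2, 36)].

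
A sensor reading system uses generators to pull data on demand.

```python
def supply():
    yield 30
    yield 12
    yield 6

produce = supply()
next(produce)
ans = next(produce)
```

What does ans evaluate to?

Step 1: supply() creates a generator.
Step 2: next(produce) yields 30 (consumed and discarded).
Step 3: next(produce) yields 12, assigned to ans.
Therefore ans = 12.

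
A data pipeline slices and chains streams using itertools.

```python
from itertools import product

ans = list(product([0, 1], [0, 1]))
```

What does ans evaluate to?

Step 1: product([0, 1], [0, 1]) gives all pairs:
  (0, 0)
  (0, 1)
  (1, 0)
  (1, 1)
Therefore ans = [(0, 0), (0, 1), (1, 0), (1, 1)].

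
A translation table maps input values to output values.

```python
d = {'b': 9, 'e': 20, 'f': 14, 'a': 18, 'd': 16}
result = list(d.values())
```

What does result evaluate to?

Step 1: d.values() returns the dictionary values in insertion order.
Therefore result = [9, 20, 14, 18, 16].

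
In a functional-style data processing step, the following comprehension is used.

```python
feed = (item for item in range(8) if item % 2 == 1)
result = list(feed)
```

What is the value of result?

Step 1: Filter range(8) keeping only odd values:
  item=0: even, excluded
  item=1: odd, included
  item=2: even, excluded
  item=3: odd, included
  item=4: even, excluded
  item=5: odd, included
  item=6: even, excluded
  item=7: odd, included
Therefore result = [1, 3, 5, 7].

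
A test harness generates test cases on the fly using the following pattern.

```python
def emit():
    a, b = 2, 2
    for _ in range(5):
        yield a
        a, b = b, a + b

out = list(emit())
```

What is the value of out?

Step 1: Fibonacci-like sequence starting with a=2, b=2:
  Iteration 1: yield a=2, then a,b = 2,4
  Iteration 2: yield a=2, then a,b = 4,6
  Iteration 3: yield a=4, then a,b = 6,10
  Iteration 4: yield a=6, then a,b = 10,16
  Iteration 5: yield a=10, then a,b = 16,26
Therefore out = [2, 2, 4, 6, 10].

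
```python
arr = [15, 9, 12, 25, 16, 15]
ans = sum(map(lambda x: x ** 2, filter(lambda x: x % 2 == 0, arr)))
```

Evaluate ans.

Step 1: Filter even numbers from [15, 9, 12, 25, 16, 15]: [12, 16]
Step 2: Square each: [144, 256]
Step 3: Sum = 400.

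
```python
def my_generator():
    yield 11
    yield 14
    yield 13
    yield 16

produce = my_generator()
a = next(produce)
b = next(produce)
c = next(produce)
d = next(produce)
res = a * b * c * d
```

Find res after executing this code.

Step 1: Create generator and consume all values:
  a = next(produce) = 11
  b = next(produce) = 14
  c = next(produce) = 13
  d = next(produce) = 16
Step 2: res = 11 * 14 * 13 * 16 = 32032.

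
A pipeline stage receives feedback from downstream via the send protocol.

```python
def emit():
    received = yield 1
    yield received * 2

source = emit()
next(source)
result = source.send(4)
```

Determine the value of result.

Step 1: next(source) advances to first yield, producing 1.
Step 2: send(4) resumes, received = 4.
Step 3: yield received * 2 = 4 * 2 = 8.
Therefore result = 8.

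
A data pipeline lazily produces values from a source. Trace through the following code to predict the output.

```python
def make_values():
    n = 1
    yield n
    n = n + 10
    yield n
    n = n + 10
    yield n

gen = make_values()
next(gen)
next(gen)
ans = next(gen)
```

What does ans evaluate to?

Step 1: Trace through generator execution:
  Yield 1: n starts at 1, yield 1
  Yield 2: n = 1 + 10 = 11, yield 11
  Yield 3: n = 11 + 10 = 21, yield 21
Step 2: First next() gets 1, second next() gets the second value, third next() yields 21.
Therefore ans = 21.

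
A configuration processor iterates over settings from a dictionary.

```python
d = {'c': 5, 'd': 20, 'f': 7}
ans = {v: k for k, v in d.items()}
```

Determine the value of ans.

Step 1: Invert dict (swap keys and values):
  'c': 5 -> 5: 'c'
  'd': 20 -> 20: 'd'
  'f': 7 -> 7: 'f'
Therefore ans = {5: 'c', 20: 'd', 7: 'f'}.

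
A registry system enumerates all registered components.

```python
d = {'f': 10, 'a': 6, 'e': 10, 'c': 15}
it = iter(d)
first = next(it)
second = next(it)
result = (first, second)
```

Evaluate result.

Step 1: iter(d) iterates over keys: ['f', 'a', 'e', 'c'].
Step 2: first = next(it) = 'f', second = next(it) = 'a'.
Therefore result = ('f', 'a').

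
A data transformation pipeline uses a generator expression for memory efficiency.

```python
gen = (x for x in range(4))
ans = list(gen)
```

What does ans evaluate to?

Step 1: Generator expression iterates range(4): [0, 1, 2, 3].
Step 2: list() collects all values.
Therefore ans = [0, 1, 2, 3].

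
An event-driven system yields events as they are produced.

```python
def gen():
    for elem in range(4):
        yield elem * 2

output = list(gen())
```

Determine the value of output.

Step 1: For each elem in range(4), yield elem * 2:
  elem=0: yield 0 * 2 = 0
  elem=1: yield 1 * 2 = 2
  elem=2: yield 2 * 2 = 4
  elem=3: yield 3 * 2 = 6
Therefore output = [0, 2, 4, 6].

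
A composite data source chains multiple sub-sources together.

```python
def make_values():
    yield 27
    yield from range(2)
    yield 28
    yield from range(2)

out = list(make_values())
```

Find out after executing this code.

Step 1: Trace yields in order:
  yield 27
  yield 0
  yield 1
  yield 28
  yield 0
  yield 1
Therefore out = [27, 0, 1, 28, 0, 1].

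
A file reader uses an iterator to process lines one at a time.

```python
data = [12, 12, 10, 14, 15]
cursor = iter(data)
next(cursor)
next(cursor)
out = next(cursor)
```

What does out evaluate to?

Step 1: Create iterator over [12, 12, 10, 14, 15].
Step 2: next() consumes 12.
Step 3: next() consumes 12.
Step 4: next() returns 10.
Therefore out = 10.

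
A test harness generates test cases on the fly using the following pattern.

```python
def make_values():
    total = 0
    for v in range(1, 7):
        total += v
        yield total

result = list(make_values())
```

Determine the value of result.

Step 1: Generator accumulates running sum:
  v=1: total = 1, yield 1
  v=2: total = 3, yield 3
  v=3: total = 6, yield 6
  v=4: total = 10, yield 10
  v=5: total = 15, yield 15
  v=6: total = 21, yield 21
Therefore result = [1, 3, 6, 10, 15, 21].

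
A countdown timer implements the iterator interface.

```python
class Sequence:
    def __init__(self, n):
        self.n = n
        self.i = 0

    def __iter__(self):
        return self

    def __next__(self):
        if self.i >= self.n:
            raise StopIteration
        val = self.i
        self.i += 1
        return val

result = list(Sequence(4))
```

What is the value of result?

Step 1: Sequence(4) creates an iterator counting 0 to 3.
Step 2: list() consumes all values: [0, 1, 2, 3].
Therefore result = [0, 1, 2, 3].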